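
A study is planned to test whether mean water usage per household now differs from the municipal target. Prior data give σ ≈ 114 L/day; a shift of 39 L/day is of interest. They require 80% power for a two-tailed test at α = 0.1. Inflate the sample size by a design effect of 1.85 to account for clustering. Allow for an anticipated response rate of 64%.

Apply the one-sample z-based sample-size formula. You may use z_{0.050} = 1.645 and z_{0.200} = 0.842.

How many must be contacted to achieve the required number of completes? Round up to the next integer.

n = 153

n = (z_{α/2} + z_β)² · σ² / δ²
  = (1.645 + 0.842)² · 114² / 39²
  = 6.1852 · 12996 / 1521
  = 52.85
Design effect: 1.85 × 52.85 = 97.77.
Adjust for 64% response: 97.77 / 0.64 = 152.76.
Round up → n = 153.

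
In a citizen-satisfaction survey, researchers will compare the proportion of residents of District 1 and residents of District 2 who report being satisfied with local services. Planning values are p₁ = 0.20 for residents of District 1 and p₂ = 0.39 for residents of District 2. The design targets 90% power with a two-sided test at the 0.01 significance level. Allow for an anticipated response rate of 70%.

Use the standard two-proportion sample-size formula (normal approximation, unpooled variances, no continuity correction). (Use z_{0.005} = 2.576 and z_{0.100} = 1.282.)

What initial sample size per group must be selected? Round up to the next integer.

n = (z_{α/2} + z_β)² · [p₁(1−p₁) + p₂(1−p₂)] / (p₁ − p₂)²
  = (2.576 + 1.282)² · (0.20·0.80 + 0.39·0.61) / (-0.19)²
  = (3.858)² · (0.1600 + 0.2379) / 0.0361
  = 14.8842 · 0.3979 / 0.0361
  = 164.06
Adjust for 70% response: 164.06 / 0.70 = 234.37.
Round up → n = 235 per group.

n = 235 per group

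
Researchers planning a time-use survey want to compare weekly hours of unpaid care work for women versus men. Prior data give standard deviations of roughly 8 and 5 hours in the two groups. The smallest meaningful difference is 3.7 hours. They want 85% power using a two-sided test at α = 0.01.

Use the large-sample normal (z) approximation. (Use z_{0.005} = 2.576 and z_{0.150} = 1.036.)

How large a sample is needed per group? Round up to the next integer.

n = 85 per group

n = (z_{α/2} + z_β)² · (σ₁² + σ₂²) / δ²
  = (2.576 + 1.036)² · (8² + 5² = 89) / 3.7²
  = 13.0465 · 89 / 13.69
  = 84.82
Round up → n = 85 per group.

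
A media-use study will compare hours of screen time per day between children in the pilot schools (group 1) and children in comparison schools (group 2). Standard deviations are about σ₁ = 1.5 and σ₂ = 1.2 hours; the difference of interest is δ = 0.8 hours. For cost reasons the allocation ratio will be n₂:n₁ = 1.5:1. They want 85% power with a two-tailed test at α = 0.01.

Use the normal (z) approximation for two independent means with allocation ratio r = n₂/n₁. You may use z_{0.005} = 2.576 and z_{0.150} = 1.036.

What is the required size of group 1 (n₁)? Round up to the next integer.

n₁ = (z_{α/2} + z_β)² · (σ₁² + σ₂²/r) / δ²
   = (2.576 + 1.036)² · (1.5² + 1.2²/1.5) / 0.8²
   = 13.0465 · (2.25 + 0.96) / 0.64
   = 13.0465 · 3.21 / 0.64
   = 65.44
Round up → n₁ = 66; n₂ = r·n₁ = 1.5 × 66 = 99.

n₁ = 66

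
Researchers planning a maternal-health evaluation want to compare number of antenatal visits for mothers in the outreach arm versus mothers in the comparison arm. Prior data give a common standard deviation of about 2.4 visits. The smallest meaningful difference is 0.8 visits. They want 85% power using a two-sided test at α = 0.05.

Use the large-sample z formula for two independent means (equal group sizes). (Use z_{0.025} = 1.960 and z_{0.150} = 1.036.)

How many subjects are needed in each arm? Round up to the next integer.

n = (z_{α/2} + z_β)² · (σ₁² + σ₂²) / δ²
  = (1.960 + 1.036)² · (2·2.4² = 11.52) / 0.8²
  = 8.9760 · 11.52 / 0.64
  = 161.57
Round up → n = 162 per group.

n = 162 per group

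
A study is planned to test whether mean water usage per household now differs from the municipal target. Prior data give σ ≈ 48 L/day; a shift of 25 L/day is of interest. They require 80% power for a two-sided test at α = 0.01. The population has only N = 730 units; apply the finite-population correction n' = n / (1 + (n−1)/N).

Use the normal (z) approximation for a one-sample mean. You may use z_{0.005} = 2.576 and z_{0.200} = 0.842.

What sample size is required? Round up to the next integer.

n = 41

n = (z_{α/2} + z_β)² · σ² / δ²
  = (2.576 + 0.842)² · 48² / 25²
  = 11.6827 · 2304 / 625
  = 43.07
Finite-population correction (N = 730): 43.07 / (1 + (43.07 − 1)/730) = 40.72.
Round up → n = 41.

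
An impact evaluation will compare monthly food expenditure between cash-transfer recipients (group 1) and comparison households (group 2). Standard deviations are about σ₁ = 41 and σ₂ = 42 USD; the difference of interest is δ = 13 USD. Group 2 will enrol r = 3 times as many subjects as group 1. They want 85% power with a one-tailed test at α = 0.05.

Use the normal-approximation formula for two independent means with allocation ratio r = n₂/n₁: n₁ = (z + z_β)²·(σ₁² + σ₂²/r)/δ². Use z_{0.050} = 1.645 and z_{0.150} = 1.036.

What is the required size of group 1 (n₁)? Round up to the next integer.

n₁ = (z_α + z_β)² · (σ₁² + σ₂²/r) / δ²
   = (1.645 + 1.036)² · (41² + 42²/3) / 13²
   = 7.1878 · (1681 + 588) / 169
   = 7.1878 · 2269 / 169
   = 96.50
Round up → n₁ = 97; n₂ = r·n₁ = 3 × 97 = 291.

n₁ = 97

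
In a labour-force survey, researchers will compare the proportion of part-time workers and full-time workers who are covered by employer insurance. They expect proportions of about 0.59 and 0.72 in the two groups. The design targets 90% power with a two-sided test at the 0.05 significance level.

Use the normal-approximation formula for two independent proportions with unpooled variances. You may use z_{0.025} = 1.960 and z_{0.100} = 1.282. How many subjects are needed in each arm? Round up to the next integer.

n = (z_{α/2} + z_β)² · [p₁(1−p₁) + p₂(1−p₂)] / (p₁ − p₂)²
  = (1.960 + 1.282)² · (0.59·0.41 + 0.72·0.28) / (-0.13)²
  = (3.242)² · (0.2419 + 0.2016) / 0.0169
  = 10.5106 · 0.4435 / 0.0169
  = 275.82
Round up → n = 276 per group.

n = 276 per group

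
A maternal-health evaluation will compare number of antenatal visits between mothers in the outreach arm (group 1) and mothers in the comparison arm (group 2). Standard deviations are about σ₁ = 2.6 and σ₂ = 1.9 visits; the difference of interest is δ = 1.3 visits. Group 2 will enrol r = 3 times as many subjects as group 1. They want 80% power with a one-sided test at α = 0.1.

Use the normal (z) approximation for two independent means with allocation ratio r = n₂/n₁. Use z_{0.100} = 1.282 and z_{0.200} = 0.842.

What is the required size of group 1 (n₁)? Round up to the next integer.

n₁ = (z_α + z_β)² · (σ₁² + σ₂²/r) / δ²
   = (1.282 + 0.842)² · (2.6² + 1.9²/3) / 1.3²
   = 4.5114 · (6.76 + 1.2033) / 1.69
   = 4.5114 · 7.9633 / 1.69
   = 21.26
Round up → n₁ = 22; n₂ = r·n₁ = 3 × 22 = 66.

n₁ = 22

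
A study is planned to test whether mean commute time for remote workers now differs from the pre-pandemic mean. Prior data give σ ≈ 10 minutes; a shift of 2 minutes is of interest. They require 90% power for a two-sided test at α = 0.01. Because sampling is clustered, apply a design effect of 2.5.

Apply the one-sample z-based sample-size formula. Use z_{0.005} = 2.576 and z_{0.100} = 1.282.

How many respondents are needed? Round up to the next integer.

n = 931

n = (z_{α/2} + z_β)² · σ² / δ²
  = (2.576 + 1.282)² · 10² / 2²
  = 14.8842 · 100 / 4
  = 372.10
Design effect: 2.5 × 372.10 = 930.26.
Round up → n = 931.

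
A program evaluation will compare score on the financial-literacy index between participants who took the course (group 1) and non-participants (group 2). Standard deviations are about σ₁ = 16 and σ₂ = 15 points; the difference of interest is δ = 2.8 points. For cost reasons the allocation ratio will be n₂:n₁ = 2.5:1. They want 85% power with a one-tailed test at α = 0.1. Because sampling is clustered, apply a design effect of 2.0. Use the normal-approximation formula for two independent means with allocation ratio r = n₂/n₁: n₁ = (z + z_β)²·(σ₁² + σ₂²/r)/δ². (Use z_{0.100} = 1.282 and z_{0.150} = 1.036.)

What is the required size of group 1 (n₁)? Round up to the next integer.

n₁ = 475

n₁ = (z_α + z_β)² · (σ₁² + σ₂²/r) / δ²
   = (1.282 + 1.036)² · (16² + 15²/2.5) / 2.8²
   = 5.3731 · (256 + 90) / 7.84
   = 5.3731 · 346 / 7.84
   = 237.13
Design effect: 2.0 × 237.13 = 474.26.
Round up → n₁ = 475; n₂ = r·n₁ = 2.5 × 475 = 1188.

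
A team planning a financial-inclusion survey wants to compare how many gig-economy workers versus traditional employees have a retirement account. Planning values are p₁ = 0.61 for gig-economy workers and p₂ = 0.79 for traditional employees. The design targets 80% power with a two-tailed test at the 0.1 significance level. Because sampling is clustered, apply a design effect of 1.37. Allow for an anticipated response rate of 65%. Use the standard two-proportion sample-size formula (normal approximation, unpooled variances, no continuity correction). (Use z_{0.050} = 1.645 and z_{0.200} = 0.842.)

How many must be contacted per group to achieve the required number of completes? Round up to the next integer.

n = (z_{α/2} + z_β)² · [p₁(1−p₁) + p₂(1−p₂)] / (p₁ − p₂)²
  = (1.645 + 0.842)² · (0.61·0.39 + 0.79·0.21) / (-0.18)²
  = (2.487)² · (0.2379 + 0.1659) / 0.0324
  = 6.1852 · 0.4038 / 0.0324
  = 77.09
Design effect: 1.37 × 77.09 = 105.61.
Adjust for 65% response: 105.61 / 0.65 = 162.47.
Round up → n = 163 per group.

n = 163 per group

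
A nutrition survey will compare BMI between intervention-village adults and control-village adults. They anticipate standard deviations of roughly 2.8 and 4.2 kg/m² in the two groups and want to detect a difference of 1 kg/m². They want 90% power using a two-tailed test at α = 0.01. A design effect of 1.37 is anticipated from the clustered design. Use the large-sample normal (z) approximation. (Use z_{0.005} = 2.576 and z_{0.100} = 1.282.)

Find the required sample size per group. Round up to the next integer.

n = 520 per group

n = (z_{α/2} + z_β)² · (σ₁² + σ₂²) / δ²
  = (2.576 + 1.282)² · (2.8² + 4.2² = 25.48) / 1²
  = 14.8842 · 25.48 / 1
  = 379.25
Design effect: 1.37 × 379.25 = 519.57.
Round up → n = 520 per group.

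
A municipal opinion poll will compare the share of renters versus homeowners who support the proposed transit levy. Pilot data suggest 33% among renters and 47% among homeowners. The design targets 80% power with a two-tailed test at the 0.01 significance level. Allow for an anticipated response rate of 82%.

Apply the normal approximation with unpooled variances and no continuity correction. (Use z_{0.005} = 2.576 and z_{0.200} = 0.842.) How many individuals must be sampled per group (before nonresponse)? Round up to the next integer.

n = 342 per group

n = (z_{α/2} + z_β)² · [p₁(1−p₁) + p₂(1−p₂)] / (p₁ − p₂)²
  = (2.576 + 0.842)² · (0.33·0.67 + 0.47·0.53) / (-0.14)²
  = (3.418)² · (0.2211 + 0.2491) / 0.0196
  = 11.6827 · 0.4702 / 0.0196
  = 280.27
Adjust for 82% response: 280.27 / 0.82 = 341.79.
Round up → n = 342 per group.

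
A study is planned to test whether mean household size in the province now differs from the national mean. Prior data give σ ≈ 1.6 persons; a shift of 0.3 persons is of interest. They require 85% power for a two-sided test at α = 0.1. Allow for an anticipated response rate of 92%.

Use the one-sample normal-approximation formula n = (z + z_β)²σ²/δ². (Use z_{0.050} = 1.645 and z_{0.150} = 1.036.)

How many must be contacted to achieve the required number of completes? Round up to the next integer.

n = (z_{α/2} + z_β)² · σ² / δ²
  = (1.645 + 1.036)² · 1.6² / 0.3²
  = 7.1878 · 2.56 / 0.09
  = 204.45
Adjust for 92% response: 204.45 / 0.92 = 222.23.
Round up → n = 223.

n = 223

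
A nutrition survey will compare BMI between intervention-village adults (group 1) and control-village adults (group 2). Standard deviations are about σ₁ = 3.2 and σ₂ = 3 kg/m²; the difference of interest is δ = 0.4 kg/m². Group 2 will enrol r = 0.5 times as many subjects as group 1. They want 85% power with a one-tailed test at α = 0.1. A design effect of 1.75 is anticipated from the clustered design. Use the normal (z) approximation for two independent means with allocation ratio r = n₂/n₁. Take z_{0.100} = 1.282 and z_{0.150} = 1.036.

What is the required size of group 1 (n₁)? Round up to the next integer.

n₁ = (z_α + z_β)² · (σ₁² + σ₂²/r) / δ²
   = (1.282 + 1.036)² · (3.2² + 3²/0.5) / 0.4²
   = 5.3731 · (10.24 + 18) / 0.16
   = 5.3731 · 28.24 / 0.16
   = 948.36
Design effect: 1.75 × 948.36 = 1659.62.
Round up → n₁ = 1660; n₂ = r·n₁ = 0.5 × 1660 = 830.

n₁ = 1660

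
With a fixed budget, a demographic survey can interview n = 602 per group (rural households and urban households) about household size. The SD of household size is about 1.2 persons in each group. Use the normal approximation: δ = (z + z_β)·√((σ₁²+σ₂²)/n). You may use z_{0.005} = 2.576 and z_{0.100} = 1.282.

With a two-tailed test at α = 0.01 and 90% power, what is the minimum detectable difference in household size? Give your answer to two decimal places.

Minimum detectable difference ≈ 0.27 persons

δ = (z_{α/2} + z_β) · √((σ₁²+σ₂²)/n)
  = (2.576 + 1.282) · √(2.88/602)
  = 3.858 · √0.00478
  = 3.858 · 0.0692
  = 0.2668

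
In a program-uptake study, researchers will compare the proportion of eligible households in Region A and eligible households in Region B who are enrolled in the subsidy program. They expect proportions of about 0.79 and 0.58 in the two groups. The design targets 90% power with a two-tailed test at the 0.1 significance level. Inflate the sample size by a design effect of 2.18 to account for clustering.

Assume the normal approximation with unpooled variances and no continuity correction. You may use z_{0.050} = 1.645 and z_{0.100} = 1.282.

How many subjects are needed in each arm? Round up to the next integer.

n = 174 per group

n = (z_{α/2} + z_β)² · [p₁(1−p₁) + p₂(1−p₂)] / (p₁ − p₂)²
  = (1.645 + 1.282)² · (0.79·0.21 + 0.58·0.42) / (0.21)²
  = (2.927)² · (0.1659 + 0.2436) / 0.0441
  = 8.5673 · 0.4095 / 0.0441
  = 79.55
Design effect: 2.18 × 79.55 = 173.43.
Round up → n = 174 per group.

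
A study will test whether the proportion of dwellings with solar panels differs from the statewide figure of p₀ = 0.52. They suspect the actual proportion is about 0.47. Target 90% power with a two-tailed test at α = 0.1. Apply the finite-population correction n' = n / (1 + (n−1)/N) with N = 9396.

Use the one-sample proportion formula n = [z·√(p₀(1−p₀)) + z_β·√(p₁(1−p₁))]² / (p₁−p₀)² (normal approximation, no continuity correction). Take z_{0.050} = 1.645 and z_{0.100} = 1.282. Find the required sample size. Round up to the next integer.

n = 784

n = [z_{α/2}·√(p₀q₀) + z_β·√(p₁q₁)]² / (p₁ − p₀)²
  = [1.645·√(0.52·0.48) + 1.282·√(0.47·0.53)]² / (-0.05)²
  = [1.645·0.4996 + 1.282·0.4991]² / 0.0025
  = [1.4617]² / 0.0025
  = 854.61
Finite-population correction (N = 9396): 854.61 / (1 + (854.61 − 1)/9396) = 783.44.
Round up → n = 784.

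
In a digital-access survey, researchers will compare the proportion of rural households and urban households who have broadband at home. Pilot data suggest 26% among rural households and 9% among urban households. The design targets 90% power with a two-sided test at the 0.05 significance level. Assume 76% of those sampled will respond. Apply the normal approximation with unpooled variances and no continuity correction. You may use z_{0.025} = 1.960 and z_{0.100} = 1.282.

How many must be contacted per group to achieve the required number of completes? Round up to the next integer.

n = (z_{α/2} + z_β)² · [p₁(1−p₁) + p₂(1−p₂)] / (p₁ − p₂)²
  = (1.960 + 1.282)² · (0.26·0.74 + 0.09·0.91) / (0.17)²
  = (3.242)² · (0.1924 + 0.0819) / 0.0289
  = 10.5106 · 0.2743 / 0.0289
  = 99.76
Adjust for 76% response: 99.76 / 0.76 = 131.26.
Round up → n = 132 per group.

n = 132 per group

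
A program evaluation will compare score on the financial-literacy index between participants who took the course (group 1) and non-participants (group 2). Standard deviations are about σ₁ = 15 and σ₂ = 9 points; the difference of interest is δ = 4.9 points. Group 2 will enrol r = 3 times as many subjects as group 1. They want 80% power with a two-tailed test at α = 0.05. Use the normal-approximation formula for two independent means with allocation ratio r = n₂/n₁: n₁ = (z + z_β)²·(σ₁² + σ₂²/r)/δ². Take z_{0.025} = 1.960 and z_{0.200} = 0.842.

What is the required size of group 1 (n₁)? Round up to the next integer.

n₁ = 83

n₁ = (z_{α/2} + z_β)² · (σ₁² + σ₂²/r) / δ²
   = (1.960 + 0.842)² · (15² + 9²/3) / 4.9²
   = 7.8512 · (225 + 27) / 24.01
   = 7.8512 · 252 / 24.01
   = 82.40
Round up → n₁ = 83; n₂ = r·n₁ = 3 × 83 = 249.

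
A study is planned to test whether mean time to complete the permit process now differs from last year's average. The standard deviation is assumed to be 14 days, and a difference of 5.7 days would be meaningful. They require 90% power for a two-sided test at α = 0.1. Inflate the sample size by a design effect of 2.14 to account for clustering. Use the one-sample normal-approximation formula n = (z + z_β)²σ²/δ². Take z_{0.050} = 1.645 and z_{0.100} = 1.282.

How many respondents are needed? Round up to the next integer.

n = (z_{α/2} + z_β)² · σ² / δ²
  = (1.645 + 1.282)² · 14² / 5.7²
  = 8.5673 · 196 / 32.49
  = 51.68
Design effect: 2.14 × 51.68 = 110.60.
Round up → n = 111.

n = 111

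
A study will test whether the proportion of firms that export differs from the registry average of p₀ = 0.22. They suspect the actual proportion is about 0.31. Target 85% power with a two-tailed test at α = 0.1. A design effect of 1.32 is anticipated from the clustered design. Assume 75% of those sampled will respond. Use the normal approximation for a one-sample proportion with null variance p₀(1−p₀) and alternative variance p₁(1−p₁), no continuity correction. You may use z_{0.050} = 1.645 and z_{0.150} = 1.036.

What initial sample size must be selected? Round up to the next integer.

n = [z_{α/2}·√(p₀q₀) + z_β·√(p₁q₁)]² / (p₁ − p₀)²
  = [1.645·√(0.22·0.78) + 1.036·√(0.31·0.69)]² / (0.09)²
  = [1.645·0.4142 + 1.036·0.4625]² / 0.0081
  = [1.1606]² / 0.0081
  = 166.29
Design effect: 1.32 × 166.29 = 219.50.
Adjust for 75% response: 219.50 / 0.75 = 292.67.
Round up → n = 293.

n = 293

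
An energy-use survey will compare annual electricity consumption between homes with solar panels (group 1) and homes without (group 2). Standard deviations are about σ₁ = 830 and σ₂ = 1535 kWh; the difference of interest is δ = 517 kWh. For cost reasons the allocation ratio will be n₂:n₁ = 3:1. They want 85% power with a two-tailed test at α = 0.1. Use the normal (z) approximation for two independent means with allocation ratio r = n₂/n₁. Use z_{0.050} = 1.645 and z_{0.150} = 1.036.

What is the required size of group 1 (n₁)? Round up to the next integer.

n₁ = (z_{α/2} + z_β)² · (σ₁² + σ₂²/r) / δ²
   = (1.645 + 1.036)² · (830² + 1535²/3) / 517²
   = 7.1878 · (688900 + 785408.3) / 267289
   = 7.1878 · 1474308.3 / 267289
   = 39.65
Round up → n₁ = 40; n₂ = r·n₁ = 3 × 40 = 120.

n₁ = 40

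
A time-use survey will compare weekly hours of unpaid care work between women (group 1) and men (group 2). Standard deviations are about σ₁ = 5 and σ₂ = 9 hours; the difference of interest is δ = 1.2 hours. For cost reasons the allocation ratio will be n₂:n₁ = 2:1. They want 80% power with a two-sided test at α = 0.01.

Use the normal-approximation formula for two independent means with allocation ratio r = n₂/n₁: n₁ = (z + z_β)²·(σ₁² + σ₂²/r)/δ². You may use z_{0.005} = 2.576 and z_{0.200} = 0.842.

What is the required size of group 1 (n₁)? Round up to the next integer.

n₁ = (z_{α/2} + z_β)² · (σ₁² + σ₂²/r) / δ²
   = (2.576 + 0.842)² · (5² + 9²/2) / 1.2²
   = 11.6827 · (25 + 40.5) / 1.44
   = 11.6827 · 65.5 / 1.44
   = 531.40
Round up → n₁ = 532; n₂ = r·n₁ = 2 × 532 = 1064.

n₁ = 532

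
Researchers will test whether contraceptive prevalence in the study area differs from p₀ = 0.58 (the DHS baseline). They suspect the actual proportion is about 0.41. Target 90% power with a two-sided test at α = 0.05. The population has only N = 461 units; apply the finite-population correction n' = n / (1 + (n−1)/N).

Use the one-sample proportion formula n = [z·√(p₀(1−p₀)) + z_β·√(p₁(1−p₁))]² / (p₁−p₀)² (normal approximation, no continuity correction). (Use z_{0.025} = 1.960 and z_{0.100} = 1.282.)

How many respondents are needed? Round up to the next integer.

n = [z_{α/2}·√(p₀q₀) + z_β·√(p₁q₁)]² / (p₁ − p₀)²
  = [1.960·√(0.58·0.42) + 1.282·√(0.41·0.59)]² / (-0.17)²
  = [1.960·0.4936 + 1.282·0.4918]² / 0.0289
  = [1.5979]² / 0.0289
  = 88.35
Finite-population correction (N = 461): 88.35 / (1 + (88.35 − 1)/461) = 74.28.
Round up → n = 75.

n = 75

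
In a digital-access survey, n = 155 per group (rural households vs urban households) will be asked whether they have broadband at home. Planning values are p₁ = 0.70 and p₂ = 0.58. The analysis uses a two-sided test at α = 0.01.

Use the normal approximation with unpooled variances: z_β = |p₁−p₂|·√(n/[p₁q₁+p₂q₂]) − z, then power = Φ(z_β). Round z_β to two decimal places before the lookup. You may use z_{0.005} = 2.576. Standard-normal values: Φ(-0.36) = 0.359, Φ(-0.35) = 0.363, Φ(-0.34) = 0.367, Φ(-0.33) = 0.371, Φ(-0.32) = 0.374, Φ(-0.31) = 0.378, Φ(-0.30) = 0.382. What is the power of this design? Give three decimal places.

Power ≈ 0.359

z_β = |p₁−p₂|·√(n/[p₁q₁+p₂q₂]) − z_{α/2}
    = 0.12 · √(155/0.4536) − 2.576
    = 0.12 · 18.4854 − 2.576
    = 2.2183 − 2.576 = -0.3577 → -0.36
Power = Φ(-0.36) = 0.359.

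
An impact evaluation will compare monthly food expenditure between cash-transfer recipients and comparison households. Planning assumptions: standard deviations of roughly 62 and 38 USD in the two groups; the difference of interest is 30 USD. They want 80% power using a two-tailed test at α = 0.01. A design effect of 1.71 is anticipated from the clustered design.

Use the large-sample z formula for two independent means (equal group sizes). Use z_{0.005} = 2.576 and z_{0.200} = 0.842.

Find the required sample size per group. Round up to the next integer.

n = 118 per group

n = (z_{α/2} + z_β)² · (σ₁² + σ₂²) / δ²
  = (2.576 + 0.842)² · (62² + 38² = 5288) / 30²
  = 11.6827 · 5288 / 900
  = 68.64
Design effect: 1.71 × 68.64 = 117.38.
Round up → n = 118 per group.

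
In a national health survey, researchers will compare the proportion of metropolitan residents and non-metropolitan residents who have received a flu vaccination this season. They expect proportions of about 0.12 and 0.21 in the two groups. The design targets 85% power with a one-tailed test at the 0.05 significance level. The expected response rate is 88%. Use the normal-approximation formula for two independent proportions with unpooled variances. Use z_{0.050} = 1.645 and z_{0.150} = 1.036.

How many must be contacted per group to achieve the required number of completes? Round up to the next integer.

n = 274 per group

n = (z_α + z_β)² · [p₁(1−p₁) + p₂(1−p₂)] / (p₁ − p₂)²
  = (1.645 + 1.036)² · (0.12·0.88 + 0.21·0.79) / (-0.09)²
  = (2.681)² · (0.1056 + 0.1659) / 0.0081
  = 7.1878 · 0.2715 / 0.0081
  = 240.92
Adjust for 88% response: 240.92 / 0.88 = 273.78.
Round up → n = 274 per group.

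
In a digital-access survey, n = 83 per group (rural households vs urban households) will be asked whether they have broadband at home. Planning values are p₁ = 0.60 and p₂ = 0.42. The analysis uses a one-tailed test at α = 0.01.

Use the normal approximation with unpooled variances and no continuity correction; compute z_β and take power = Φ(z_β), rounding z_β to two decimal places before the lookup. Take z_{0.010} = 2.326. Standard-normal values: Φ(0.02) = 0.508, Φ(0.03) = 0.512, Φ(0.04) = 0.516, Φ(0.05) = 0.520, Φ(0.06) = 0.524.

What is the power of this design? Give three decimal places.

Power ≈ 0.512

z_β = |p₁−p₂|·√(n/[p₁q₁+p₂q₂]) − z_α
    = 0.18 · √(83/0.4836) − 2.326
    = 0.18 · 13.1007 − 2.326
    = 2.3581 − 2.326 = 0.0321 → 0.03
Power = Φ(0.03) = 0.512.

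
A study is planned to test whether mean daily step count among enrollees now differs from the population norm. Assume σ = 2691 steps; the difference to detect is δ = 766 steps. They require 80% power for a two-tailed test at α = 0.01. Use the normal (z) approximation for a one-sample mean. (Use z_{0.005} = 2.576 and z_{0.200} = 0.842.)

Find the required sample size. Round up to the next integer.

n = (z_{α/2} + z_β)² · σ² / δ²
  = (2.576 + 0.842)² · 2691² / 766²
  = 11.6827 · 7241481 / 586756
  = 144.18
Round up → n = 145.

n = 145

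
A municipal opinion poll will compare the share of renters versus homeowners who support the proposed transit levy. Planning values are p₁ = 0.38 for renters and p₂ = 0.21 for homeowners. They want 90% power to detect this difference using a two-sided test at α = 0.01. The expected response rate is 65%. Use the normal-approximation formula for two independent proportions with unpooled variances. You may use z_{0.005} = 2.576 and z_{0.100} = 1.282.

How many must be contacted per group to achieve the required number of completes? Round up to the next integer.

n = 319 per group

n = (z_{α/2} + z_β)² · [p₁(1−p₁) + p₂(1−p₂)] / (p₁ − p₂)²
  = (2.576 + 1.282)² · (0.38·0.62 + 0.21·0.79) / (0.17)²
  = (3.858)² · (0.2356 + 0.1659) / 0.0289
  = 14.8842 · 0.4015 / 0.0289
  = 206.78
Adjust for 65% response: 206.78 / 0.65 = 318.13.
Round up → n = 319 per group.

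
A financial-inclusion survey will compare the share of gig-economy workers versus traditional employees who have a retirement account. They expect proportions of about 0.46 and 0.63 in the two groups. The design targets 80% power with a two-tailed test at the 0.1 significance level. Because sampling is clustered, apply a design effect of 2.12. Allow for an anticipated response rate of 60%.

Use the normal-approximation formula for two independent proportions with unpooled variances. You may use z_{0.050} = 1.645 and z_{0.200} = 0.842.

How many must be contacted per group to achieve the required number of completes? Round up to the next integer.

n = 365 per group

n = (z_{α/2} + z_β)² · [p₁(1−p₁) + p₂(1−p₂)] / (p₁ − p₂)²
  = (1.645 + 0.842)² · (0.46·0.54 + 0.63·0.37) / (-0.17)²
  = (2.487)² · (0.2484 + 0.2331) / 0.0289
  = 6.1852 · 0.4815 / 0.0289
  = 103.05
Design effect: 2.12 × 103.05 = 218.47.
Adjust for 60% response: 218.47 / 0.60 = 364.11.
Round up → n = 365 per group.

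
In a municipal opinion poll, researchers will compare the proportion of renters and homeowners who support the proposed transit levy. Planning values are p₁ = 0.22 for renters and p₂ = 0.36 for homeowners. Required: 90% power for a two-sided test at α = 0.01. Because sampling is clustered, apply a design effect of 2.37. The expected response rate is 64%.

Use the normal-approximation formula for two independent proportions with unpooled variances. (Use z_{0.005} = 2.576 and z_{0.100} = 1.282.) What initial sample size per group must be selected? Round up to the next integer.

n = 1131 per group

n = (z_{α/2} + z_β)² · [p₁(1−p₁) + p₂(1−p₂)] / (p₁ − p₂)²
  = (2.576 + 1.282)² · (0.22·0.78 + 0.36·0.64) / (-0.14)²
  = (3.858)² · (0.1716 + 0.2304) / 0.0196
  = 14.8842 · 0.4020 / 0.0196
  = 305.28
Design effect: 2.37 × 305.28 = 723.51.
Adjust for 64% response: 723.51 / 0.64 = 1130.48.
Round up → n = 1131 per group.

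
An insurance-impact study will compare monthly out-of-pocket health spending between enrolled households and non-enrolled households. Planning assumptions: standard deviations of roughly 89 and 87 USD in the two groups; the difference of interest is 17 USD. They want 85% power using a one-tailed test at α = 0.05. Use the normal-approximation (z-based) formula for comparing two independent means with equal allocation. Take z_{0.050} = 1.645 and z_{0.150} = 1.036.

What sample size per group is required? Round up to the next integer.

n = 386 per group

n = (z_α + z_β)² · (σ₁² + σ₂²) / δ²
  = (1.645 + 1.036)² · (89² + 87² = 15490) / 17²
  = 7.1878 · 15490 / 289
  = 385.25
Round up → n = 386 per group.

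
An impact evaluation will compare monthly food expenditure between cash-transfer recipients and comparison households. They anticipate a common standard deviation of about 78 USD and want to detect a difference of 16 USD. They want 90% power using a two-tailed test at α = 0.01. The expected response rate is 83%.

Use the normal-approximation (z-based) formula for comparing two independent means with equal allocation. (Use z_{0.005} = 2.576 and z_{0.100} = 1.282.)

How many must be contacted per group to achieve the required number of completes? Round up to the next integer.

n = (z_{α/2} + z_β)² · (σ₁² + σ₂²) / δ²
  = (2.576 + 1.282)² · (2·78² = 12168) / 16²
  = 14.8842 · 12168 / 256
  = 707.46
Adjust for 83% response: 707.46 / 0.83 = 852.36.
Round up → n = 853 per group.

n = 853 per group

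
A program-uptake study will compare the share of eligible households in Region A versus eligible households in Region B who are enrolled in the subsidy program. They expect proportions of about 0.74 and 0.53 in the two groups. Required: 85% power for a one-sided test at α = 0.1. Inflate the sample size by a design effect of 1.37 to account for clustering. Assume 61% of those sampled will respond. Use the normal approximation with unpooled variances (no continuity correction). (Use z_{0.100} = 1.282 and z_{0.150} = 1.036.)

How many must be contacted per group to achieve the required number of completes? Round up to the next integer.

n = (z_α + z_β)² · [p₁(1−p₁) + p₂(1−p₂)] / (p₁ − p₂)²
  = (1.282 + 1.036)² · (0.74·0.26 + 0.53·0.47) / (0.21)²
  = (2.318)² · (0.1924 + 0.2491) / 0.0441
  = 5.3731 · 0.4415 / 0.0441
  = 53.79
Design effect: 1.37 × 53.79 = 73.70.
Adjust for 61% response: 73.70 / 0.61 = 120.81.
Round up → n = 121 per group.

n = 121 per group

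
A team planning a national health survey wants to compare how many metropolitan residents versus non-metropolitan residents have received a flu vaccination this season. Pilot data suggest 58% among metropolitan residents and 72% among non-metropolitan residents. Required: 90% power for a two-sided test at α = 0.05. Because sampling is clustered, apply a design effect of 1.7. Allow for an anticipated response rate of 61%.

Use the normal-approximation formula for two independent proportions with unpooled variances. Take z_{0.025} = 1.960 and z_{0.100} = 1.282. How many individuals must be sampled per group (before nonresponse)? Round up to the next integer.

n = (z_{α/2} + z_β)² · [p₁(1−p₁) + p₂(1−p₂)] / (p₁ − p₂)²
  = (1.960 + 1.282)² · (0.58·0.42 + 0.72·0.28) / (-0.14)²
  = (3.242)² · (0.2436 + 0.2016) / 0.0196
  = 10.5106 · 0.4452 / 0.0196
  = 238.74
Design effect: 1.7 × 238.74 = 405.86.
Adjust for 61% response: 405.86 / 0.61 = 665.34.
Round up → n = 666 per group.

n = 666 per group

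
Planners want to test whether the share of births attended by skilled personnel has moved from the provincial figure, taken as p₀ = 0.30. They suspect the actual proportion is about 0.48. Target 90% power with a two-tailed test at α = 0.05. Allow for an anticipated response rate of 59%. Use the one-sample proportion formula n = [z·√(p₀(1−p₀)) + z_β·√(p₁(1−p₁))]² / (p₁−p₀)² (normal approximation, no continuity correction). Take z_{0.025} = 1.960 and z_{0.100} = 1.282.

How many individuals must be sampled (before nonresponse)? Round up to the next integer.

n = 124

n = [z_{α/2}·√(p₀q₀) + z_β·√(p₁q₁)]² / (p₁ − p₀)²
  = [1.960·√(0.30·0.70) + 1.282·√(0.48·0.52)]² / (0.18)²
  = [1.960·0.4583 + 1.282·0.4996]² / 0.0324
  = [1.5387]² / 0.0324
  = 73.07
Adjust for 59% response: 73.07 / 0.59 = 123.85.
Round up → n = 124.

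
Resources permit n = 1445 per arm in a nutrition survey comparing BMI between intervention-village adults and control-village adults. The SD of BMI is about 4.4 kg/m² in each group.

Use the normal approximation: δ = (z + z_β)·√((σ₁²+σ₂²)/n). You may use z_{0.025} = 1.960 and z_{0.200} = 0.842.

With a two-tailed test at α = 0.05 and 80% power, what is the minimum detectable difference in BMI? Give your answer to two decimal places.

Minimum detectable difference ≈ 0.46 kg/m²

δ = (z_{α/2} + z_β) · √((σ₁²+σ₂²)/n)
  = (1.960 + 0.842) · √(38.72/1445)
  = 2.802 · √0.0268
  = 2.802 · 0.1637
  = 0.4587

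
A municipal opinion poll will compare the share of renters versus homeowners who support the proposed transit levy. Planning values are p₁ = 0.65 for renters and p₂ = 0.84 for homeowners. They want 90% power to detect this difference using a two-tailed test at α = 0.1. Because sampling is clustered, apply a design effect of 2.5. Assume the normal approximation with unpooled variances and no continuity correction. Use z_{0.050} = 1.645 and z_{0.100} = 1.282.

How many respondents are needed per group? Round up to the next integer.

n = 215 per group

n = (z_{α/2} + z_β)² · [p₁(1−p₁) + p₂(1−p₂)] / (p₁ − p₂)²
  = (1.645 + 1.282)² · (0.65·0.35 + 0.84·0.16) / (-0.19)²
  = (2.927)² · (0.2275 + 0.1344) / 0.0361
  = 8.5673 · 0.3619 / 0.0361
  = 85.89
Design effect: 2.5 × 85.89 = 214.72.
Round up → n = 215 per group.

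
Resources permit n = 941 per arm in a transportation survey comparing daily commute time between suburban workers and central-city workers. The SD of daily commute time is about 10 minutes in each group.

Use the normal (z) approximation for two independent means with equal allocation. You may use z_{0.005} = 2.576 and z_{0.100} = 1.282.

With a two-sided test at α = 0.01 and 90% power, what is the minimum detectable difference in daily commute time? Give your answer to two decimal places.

Minimum detectable difference ≈ 1.78 minutes

δ = (z_{α/2} + z_β) · √((σ₁²+σ₂²)/n)
  = (2.576 + 1.282) · √(200/941)
  = 3.858 · √0.21254
  = 3.858 · 0.4610
  = 1.7786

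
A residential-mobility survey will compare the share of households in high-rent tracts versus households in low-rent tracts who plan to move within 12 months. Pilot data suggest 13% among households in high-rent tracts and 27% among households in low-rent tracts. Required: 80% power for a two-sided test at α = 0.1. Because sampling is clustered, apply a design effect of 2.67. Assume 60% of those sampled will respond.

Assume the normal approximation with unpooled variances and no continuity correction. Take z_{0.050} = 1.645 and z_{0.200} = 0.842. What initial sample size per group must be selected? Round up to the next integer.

n = 436 per group

n = (z_{α/2} + z_β)² · [p₁(1−p₁) + p₂(1−p₂)] / (p₁ − p₂)²
  = (1.645 + 0.842)² · (0.13·0.87 + 0.27·0.73) / (-0.14)²
  = (2.487)² · (0.1131 + 0.1971) / 0.0196
  = 6.1852 · 0.3102 / 0.0196
  = 97.89
Design effect: 2.67 × 97.89 = 261.37.
Adjust for 60% response: 261.37 / 0.60 = 435.61.
Round up → n = 436 per group.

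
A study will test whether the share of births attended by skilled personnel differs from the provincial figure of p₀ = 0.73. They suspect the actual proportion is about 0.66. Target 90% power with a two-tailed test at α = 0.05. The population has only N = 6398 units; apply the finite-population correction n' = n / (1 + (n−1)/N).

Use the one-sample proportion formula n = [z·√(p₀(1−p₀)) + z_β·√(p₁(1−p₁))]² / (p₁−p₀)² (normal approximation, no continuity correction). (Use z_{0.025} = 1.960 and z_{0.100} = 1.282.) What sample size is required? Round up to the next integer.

n = [z_{α/2}·√(p₀q₀) + z_β·√(p₁q₁)]² / (p₁ − p₀)²
  = [1.960·√(0.73·0.27) + 1.282·√(0.66·0.34)]² / (-0.07)²
  = [1.960·0.4440 + 1.282·0.4737]² / 0.0049
  = [1.4775]² / 0.0049
  = 445.48
Finite-population correction (N = 6398): 445.48 / (1 + (445.48 − 1)/6398) = 416.55.
Round up → n = 417.

n = 417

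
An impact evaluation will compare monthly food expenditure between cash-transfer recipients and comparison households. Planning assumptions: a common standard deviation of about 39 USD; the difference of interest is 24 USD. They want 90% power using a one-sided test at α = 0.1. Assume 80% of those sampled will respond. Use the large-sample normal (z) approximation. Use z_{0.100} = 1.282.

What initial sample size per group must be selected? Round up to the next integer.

n = 44 per group

n = (z_α + z_β)² · (σ₁² + σ₂²) / δ²
  = (1.282 + 1.282)² · (2·39² = 3042) / 24²
  = 6.5741 · 3042 / 576
  = 34.72
Adjust for 80% response: 34.72 / 0.80 = 43.40.
Round up → n = 44 per group.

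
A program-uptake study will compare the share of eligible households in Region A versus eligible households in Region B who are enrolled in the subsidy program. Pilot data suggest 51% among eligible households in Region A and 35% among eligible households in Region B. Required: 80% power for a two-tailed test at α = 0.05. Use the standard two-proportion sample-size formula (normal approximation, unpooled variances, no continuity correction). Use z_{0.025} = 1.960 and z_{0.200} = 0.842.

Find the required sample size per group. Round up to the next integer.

n = (z_{α/2} + z_β)² · [p₁(1−p₁) + p₂(1−p₂)] / (p₁ − p₂)²
  = (1.960 + 0.842)² · (0.51·0.49 + 0.35·0.65) / (0.16)²
  = (2.802)² · (0.2499 + 0.2275) / 0.0256
  = 7.8512 · 0.4774 / 0.0256
  = 146.41
Round up → n = 147 per group.

n = 147 per group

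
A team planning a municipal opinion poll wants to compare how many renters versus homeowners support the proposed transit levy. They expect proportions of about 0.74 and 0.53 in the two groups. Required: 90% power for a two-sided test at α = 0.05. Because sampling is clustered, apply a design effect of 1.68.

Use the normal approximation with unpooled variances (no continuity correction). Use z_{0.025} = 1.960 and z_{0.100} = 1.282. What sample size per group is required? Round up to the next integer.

n = (z_{α/2} + z_β)² · [p₁(1−p₁) + p₂(1−p₂)] / (p₁ − p₂)²
  = (1.960 + 1.282)² · (0.74·0.26 + 0.53·0.47) / (0.21)²
  = (3.242)² · (0.1924 + 0.2491) / 0.0441
  = 10.5106 · 0.4415 / 0.0441
  = 105.22
Design effect: 1.68 × 105.22 = 176.78.
Round up → n = 177 per group.

n = 177 per group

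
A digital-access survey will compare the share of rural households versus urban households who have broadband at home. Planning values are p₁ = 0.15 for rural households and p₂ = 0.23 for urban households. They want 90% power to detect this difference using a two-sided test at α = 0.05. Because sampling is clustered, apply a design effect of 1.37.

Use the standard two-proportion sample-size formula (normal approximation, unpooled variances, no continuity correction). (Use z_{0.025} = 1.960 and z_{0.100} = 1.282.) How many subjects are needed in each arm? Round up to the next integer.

n = (z_{α/2} + z_β)² · [p₁(1−p₁) + p₂(1−p₂)] / (p₁ − p₂)²
  = (1.960 + 1.282)² · (0.15·0.85 + 0.23·0.77) / (-0.08)²
  = (3.242)² · (0.1275 + 0.1771) / 0.0064
  = 10.5106 · 0.3046 / 0.0064
  = 500.24
Design effect: 1.37 × 500.24 = 685.32.
Round up → n = 686 per group.

n = 686 per group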